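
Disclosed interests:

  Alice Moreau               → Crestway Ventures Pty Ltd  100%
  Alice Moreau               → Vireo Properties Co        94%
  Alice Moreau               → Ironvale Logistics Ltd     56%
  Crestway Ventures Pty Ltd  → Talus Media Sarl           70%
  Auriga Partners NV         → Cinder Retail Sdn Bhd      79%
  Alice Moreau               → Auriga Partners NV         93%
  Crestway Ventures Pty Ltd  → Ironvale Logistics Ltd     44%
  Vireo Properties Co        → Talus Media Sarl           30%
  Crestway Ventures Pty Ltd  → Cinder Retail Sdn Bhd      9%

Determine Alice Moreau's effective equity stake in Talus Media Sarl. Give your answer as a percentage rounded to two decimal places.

98.20%

Alice reaches Talus along 2 paths.
Via Crestway: 100% × 70% = 70%.
Via Vireo: 94% × 30% = 28.2%.
Total: 70% + 28.2% = 98.2%.
Rounded: 98.20%.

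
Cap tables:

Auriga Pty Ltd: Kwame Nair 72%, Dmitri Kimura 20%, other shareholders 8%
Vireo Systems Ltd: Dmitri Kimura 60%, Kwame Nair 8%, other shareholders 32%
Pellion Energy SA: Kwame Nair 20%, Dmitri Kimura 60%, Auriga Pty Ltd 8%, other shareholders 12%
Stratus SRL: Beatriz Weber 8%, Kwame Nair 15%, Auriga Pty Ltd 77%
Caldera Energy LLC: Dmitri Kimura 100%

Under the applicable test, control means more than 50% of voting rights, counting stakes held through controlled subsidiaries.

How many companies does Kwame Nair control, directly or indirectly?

2

Kwame holds 72% of Auriga, so Kwame controls Auriga.
Kwame and Auriga together hold 15% + 77% = 92% of Stratus, so Kwame controls Stratus.
No other company's threshold is met.
Kwame controls 2 companies.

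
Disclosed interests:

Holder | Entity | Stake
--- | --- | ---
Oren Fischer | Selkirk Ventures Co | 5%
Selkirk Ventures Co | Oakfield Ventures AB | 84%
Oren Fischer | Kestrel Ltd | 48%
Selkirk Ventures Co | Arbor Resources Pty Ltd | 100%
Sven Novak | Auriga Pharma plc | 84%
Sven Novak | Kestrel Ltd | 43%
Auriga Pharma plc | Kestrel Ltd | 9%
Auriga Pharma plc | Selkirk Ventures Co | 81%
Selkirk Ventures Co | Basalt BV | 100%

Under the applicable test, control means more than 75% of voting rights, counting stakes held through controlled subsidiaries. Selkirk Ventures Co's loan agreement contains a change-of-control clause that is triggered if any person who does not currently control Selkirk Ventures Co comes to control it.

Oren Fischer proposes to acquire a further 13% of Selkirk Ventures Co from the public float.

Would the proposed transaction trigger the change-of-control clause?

The purchase changes only Oren's holdings, so Oren is the only person who could newly come to control Selkirk.
Oren's largest direct stake is 48% in Kestrel, which does not meet the threshold, so Oren controls no company.
In Selkirk, Oren's side holds only 5%, not > 75%.
So before the transaction, Oren does not control Selkirk.
After the purchase, Oren's direct stake in Selkirk rises to 5% + 13% = 18%.
After the transaction, Oren's side holds 18% of Selkirk, not > 75%, so Oren still does not control Selkirk.
No new person acquires control, so the clause is not triggered.

No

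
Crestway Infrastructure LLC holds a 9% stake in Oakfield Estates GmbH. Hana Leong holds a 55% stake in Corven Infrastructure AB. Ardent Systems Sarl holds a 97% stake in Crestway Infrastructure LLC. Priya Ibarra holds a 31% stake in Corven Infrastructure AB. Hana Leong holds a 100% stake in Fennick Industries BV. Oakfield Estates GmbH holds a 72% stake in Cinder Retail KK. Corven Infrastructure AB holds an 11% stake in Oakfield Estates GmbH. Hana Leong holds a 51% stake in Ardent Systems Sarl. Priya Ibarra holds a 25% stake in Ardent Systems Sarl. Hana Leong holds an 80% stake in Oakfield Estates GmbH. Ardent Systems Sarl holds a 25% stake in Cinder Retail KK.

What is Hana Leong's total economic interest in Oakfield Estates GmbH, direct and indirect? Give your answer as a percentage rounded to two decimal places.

90.50%

Hana reaches Oakfield along 3 paths.
Direct stake: 80% = 80%.
Via Corven: 55% × 11% = 6.05%.
Via Ardent → Crestway: 51% × 97% × 9% = 4.4523%.
Total: 80% + 6.05% + 4.4523% = 90.5023%.
Rounded: 90.50%.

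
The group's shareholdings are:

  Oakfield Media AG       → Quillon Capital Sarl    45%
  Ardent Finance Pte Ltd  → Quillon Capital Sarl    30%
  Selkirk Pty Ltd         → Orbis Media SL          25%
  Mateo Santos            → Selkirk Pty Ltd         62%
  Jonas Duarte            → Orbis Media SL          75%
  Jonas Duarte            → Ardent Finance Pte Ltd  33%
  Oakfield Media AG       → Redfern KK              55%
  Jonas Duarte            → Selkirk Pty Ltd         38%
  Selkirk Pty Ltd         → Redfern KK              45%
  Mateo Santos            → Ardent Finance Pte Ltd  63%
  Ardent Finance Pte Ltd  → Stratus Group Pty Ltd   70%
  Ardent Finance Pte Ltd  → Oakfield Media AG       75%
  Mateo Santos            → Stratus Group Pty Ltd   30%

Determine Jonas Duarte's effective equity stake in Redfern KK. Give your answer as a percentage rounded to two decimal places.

Jonas reaches Redfern along 2 paths.
Via Ardent → Oakfield: 33% × 75% × 55% = 13.6125%.
Via Selkirk: 38% × 45% = 17.1%.
Total: 13.6125% + 17.1% = 30.7125%.
Rounded: 30.71%.

30.71%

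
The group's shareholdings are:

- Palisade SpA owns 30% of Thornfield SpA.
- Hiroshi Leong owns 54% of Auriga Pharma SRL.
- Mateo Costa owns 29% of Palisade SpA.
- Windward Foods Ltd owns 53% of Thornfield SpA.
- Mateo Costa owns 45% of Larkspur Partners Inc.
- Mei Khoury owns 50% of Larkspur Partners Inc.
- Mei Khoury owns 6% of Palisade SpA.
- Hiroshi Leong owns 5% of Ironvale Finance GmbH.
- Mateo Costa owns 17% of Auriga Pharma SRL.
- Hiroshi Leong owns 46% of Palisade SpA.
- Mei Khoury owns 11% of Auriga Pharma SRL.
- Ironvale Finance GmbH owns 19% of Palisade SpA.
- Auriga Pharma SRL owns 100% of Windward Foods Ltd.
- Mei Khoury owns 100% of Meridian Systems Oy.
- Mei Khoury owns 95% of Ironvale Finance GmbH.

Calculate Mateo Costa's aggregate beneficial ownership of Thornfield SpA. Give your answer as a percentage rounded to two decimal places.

Mateo reaches Thornfield along 2 paths.
Via Palisade: 29% × 30% = 8.7%.
Via Auriga → Windward: 17% × 100% × 53% = 9.01%.
Total: 8.7% + 9.01% = 17.71%.

17.71%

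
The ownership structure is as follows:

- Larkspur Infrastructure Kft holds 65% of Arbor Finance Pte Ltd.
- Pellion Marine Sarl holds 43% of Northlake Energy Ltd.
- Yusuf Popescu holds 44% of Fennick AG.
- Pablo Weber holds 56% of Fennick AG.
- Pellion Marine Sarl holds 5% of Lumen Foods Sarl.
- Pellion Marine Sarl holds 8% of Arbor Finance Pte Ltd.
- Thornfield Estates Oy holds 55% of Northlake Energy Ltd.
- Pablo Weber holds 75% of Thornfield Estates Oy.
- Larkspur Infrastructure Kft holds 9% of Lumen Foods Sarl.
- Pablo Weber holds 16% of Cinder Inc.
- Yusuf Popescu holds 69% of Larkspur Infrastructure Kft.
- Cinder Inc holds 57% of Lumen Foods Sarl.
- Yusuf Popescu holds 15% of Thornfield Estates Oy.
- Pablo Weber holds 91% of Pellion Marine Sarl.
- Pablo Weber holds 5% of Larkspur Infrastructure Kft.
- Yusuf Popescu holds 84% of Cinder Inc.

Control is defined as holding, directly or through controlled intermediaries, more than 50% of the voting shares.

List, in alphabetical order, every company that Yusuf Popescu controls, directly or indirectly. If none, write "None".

Yusuf holds 84% of Cinder, so Yusuf controls Cinder.
Yusuf holds 69% of Larkspur, so Yusuf controls Larkspur.
Larkspur holds 65% of Arbor, so Yusuf controls Arbor.
Cinder and Larkspur together hold 57% + 9% = 66% of Lumen, so Yusuf controls Lumen.
No other company's threshold is met.

Arbor Finance Pte Ltd, Cinder Inc, Larkspur Infrastructure Kft, Lumen Foods Sarl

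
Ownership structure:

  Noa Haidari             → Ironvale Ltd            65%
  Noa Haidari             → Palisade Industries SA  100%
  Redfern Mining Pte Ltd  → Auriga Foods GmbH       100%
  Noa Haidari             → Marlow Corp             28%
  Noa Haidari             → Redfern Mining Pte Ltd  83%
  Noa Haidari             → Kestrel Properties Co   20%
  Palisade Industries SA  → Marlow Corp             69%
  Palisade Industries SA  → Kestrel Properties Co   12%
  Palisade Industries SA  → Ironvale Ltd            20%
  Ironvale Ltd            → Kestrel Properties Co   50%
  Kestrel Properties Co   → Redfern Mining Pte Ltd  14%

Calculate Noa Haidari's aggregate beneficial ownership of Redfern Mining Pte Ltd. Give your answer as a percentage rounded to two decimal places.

Noa reaches Redfern along 5 paths.
Via Palisade → Kestrel: 100% × 12% × 14% = 1.68%.
Via Kestrel: 20% × 14% = 2.8%.
Via Palisade → Ironvale → Kestrel: 100% × 20% × 50% × 14% = 1.4%.
Via Ironvale → Kestrel: 65% × 50% × 14% = 4.55%.
Direct stake: 83% = 83%.
Total: 1.68% + 2.8% + 1.4% + 4.55% + 83% = 93.43%.

93.43%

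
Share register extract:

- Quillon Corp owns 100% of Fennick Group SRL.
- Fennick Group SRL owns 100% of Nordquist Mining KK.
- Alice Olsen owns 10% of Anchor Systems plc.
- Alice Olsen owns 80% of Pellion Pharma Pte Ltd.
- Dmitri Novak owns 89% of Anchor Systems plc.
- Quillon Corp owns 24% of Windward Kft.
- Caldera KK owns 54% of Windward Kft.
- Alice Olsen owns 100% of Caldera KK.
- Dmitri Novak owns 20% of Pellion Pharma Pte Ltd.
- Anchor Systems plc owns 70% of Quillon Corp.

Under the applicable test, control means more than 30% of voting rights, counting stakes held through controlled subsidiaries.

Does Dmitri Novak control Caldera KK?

No

Dmitri holds 89% of Anchor, so Dmitri controls Anchor.
Anchor holds 70% of Quillon, so Dmitri controls Quillon.
Quillon holds 100% of Fennick, so Dmitri controls Fennick.
Fennick holds 100% of Nordquist, so Dmitri controls Nordquist.
Neither Dmitri nor any entity Dmitri controls holds any voting interest in Caldera.
So Dmitri does not control Caldera.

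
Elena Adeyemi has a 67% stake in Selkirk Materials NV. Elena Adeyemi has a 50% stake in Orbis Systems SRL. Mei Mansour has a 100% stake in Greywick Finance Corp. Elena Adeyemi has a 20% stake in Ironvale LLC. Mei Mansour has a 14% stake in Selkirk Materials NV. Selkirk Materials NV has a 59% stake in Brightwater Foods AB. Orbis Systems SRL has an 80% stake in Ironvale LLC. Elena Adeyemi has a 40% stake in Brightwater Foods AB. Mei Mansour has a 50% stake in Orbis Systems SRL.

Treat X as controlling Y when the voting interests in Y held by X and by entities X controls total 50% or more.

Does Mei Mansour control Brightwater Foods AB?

Mei holds 50% of Orbis, so Mei controls Orbis.
Mei holds 100% of Greywick, so Mei controls Greywick.
Orbis holds 80% of Ironvale, so Mei controls Ironvale.
Neither Mei nor any entity Mei controls holds any voting interest in Brightwater.
So Mei does not control Brightwater.

No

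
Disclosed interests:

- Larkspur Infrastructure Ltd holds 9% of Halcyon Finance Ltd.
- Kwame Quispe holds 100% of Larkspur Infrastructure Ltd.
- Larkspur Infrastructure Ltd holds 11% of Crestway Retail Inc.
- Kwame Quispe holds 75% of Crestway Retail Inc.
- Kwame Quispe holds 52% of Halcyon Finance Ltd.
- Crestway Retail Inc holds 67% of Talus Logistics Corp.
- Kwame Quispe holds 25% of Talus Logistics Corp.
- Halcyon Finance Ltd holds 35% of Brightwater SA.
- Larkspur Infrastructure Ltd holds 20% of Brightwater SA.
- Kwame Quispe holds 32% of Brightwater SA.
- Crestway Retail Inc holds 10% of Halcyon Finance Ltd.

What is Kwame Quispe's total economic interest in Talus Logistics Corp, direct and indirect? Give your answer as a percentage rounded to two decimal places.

Kwame reaches Talus along 3 paths.
Direct stake: 25% = 25%.
Via Larkspur → Crestway: 100% × 11% × 67% = 7.37%.
Via Crestway: 75% × 67% = 50.25%.
Total: 25% + 7.37% + 50.25% = 82.62%.

82.62%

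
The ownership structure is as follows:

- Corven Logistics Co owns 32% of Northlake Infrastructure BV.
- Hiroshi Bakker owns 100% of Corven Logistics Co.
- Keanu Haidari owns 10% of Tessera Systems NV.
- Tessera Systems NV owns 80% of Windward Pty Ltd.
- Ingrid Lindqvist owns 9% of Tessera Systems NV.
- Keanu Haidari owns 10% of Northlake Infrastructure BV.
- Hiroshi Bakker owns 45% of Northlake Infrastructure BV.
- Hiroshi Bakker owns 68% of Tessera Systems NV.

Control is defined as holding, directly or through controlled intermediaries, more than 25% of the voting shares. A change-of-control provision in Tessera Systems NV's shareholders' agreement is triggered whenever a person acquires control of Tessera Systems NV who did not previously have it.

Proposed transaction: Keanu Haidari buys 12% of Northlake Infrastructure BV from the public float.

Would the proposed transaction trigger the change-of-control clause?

The purchase changes only Keanu's holdings, so Keanu is the only person who could newly come to control Tessera.
Keanu's largest direct stake is 10% in Tessera, which does not meet the threshold, so Keanu controls no company.
In Tessera, Keanu's side holds only 10%, not > 25%.
So before the transaction, Keanu does not control Tessera.
After the purchase, Keanu's direct stake in Northlake rises to 10% + 12% = 22%.
Keanu's side now holds 22% of Northlake, not > 25%, so Keanu still does not control Northlake.
After the transaction, Keanu's side holds 10% of Tessera, not > 25%, so Keanu still does not control Tessera.
No new person acquires control, so the clause is not triggered.

No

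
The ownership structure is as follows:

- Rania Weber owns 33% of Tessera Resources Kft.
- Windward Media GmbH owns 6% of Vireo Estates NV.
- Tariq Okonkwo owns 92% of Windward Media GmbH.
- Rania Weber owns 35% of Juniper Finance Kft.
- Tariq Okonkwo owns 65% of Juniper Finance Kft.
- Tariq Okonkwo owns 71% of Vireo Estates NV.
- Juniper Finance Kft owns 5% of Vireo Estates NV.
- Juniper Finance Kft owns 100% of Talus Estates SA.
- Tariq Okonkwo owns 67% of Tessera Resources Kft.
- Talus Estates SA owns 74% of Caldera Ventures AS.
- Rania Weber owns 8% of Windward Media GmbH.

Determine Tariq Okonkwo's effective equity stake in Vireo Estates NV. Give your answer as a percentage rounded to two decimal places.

Tariq reaches Vireo along 3 paths.
Via Juniper: 65% × 5% = 3.25%.
Direct stake: 71% = 71%.
Via Windward: 92% × 6% = 5.52%.
Total: 3.25% + 71% + 5.52% = 79.77%.

79.77%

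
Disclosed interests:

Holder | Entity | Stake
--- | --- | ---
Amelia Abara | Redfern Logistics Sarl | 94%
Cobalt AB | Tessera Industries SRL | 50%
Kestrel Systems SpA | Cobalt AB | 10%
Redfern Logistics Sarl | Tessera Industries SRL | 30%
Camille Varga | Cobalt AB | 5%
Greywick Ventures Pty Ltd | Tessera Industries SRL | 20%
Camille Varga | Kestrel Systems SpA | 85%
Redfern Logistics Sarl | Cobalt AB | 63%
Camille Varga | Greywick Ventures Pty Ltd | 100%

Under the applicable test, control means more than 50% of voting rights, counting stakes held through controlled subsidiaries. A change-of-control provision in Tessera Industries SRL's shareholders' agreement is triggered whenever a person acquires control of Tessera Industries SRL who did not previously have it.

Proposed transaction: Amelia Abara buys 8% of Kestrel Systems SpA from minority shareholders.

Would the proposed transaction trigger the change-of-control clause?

The purchase changes only Amelia's holdings, so Amelia is the only person who could newly come to control Tessera.
Amelia holds 94% of Redfern, so Amelia controls Redfern.
Redfern holds 63% of Cobalt, so Amelia controls Cobalt.
Redfern and Cobalt together hold 30% + 50% = 80% of Tessera, so Amelia controls Tessera.
So Amelia already controls Tessera before the transaction.
After the purchase, Amelia holds 8% of Kestrel directly.
Amelia controlled Tessera already, so this is not a new person acquiring control; every other person's position is unchanged or reduced.
No new person acquires control, so the clause is not triggered.

No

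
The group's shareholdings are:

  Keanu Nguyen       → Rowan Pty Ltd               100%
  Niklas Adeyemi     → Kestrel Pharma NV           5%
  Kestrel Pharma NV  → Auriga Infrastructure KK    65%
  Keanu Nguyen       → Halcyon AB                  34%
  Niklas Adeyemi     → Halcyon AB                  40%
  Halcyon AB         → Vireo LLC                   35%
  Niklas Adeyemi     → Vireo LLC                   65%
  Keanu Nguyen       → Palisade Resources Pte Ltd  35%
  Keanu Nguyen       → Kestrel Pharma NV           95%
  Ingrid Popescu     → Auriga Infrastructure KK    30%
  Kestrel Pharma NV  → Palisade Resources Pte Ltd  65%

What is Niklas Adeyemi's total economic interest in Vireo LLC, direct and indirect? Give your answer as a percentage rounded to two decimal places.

79.00%

Niklas reaches Vireo along 2 paths.
Via Halcyon: 40% × 35% = 14%.
Direct stake: 65% = 65%.
Total: 14% + 65% = 79%.
Rounded: 79.00%.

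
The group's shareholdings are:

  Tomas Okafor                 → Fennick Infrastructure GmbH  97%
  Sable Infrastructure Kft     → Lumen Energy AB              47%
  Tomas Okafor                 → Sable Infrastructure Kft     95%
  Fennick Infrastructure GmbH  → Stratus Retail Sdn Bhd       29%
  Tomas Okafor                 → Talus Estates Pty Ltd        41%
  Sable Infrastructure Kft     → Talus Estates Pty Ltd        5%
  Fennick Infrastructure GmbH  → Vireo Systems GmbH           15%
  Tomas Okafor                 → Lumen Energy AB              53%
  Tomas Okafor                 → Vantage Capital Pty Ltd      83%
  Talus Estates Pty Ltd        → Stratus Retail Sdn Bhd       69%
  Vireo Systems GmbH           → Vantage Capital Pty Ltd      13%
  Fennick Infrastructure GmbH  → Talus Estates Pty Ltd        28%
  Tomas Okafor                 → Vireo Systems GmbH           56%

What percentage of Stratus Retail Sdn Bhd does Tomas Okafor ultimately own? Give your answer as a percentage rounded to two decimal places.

Tomas reaches Stratus along 4 paths.
Via Sable → Talus: 95% × 5% × 69% = 3.2775%.
Via Talus: 41% × 69% = 28.29%.
Via Fennick → Talus: 97% × 28% × 69% = 18.7404%.
Via Fennick: 97% × 29% = 28.13%.
Total: 3.2775% + 28.29% + 18.7404% + 28.13% = 78.4379%.
Rounded: 78.44%.

78.44%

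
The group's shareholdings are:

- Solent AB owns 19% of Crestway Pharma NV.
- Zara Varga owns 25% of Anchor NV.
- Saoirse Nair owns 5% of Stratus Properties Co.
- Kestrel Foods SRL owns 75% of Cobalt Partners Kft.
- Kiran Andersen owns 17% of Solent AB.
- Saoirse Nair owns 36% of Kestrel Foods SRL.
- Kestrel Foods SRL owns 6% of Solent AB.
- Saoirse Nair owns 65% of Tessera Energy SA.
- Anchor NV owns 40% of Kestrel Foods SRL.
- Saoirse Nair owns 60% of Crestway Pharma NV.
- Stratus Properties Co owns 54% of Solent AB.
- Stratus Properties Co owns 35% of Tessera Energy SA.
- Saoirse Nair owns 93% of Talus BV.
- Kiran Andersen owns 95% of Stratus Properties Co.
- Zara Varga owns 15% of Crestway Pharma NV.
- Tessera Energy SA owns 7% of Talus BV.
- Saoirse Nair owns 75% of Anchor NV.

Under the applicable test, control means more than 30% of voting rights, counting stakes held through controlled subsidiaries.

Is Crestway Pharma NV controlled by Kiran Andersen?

No

Kiran holds 95% of Stratus, so Kiran controls Stratus.
Stratus holds 35% of Tessera, so Kiran controls Tessera.
Stratus and Kiran together hold 54% + 17% = 71% of Solent, so Kiran controls Solent.
In Crestway, Kiran's side holds only 19%, not > 30%.
So Kiran does not control Crestway.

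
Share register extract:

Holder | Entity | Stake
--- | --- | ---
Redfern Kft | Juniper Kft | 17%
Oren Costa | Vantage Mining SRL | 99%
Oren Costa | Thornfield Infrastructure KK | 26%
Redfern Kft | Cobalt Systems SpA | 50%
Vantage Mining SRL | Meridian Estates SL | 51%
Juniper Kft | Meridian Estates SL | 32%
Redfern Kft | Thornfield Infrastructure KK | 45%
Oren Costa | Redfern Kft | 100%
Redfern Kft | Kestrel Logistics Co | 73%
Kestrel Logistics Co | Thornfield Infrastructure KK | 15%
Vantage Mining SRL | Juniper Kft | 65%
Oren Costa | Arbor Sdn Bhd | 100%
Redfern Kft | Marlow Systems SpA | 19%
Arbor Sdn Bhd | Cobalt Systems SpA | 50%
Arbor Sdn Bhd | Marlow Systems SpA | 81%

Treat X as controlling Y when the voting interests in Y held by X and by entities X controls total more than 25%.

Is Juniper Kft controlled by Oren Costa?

Oren holds 100% of Redfern, so Oren controls Redfern.
Oren holds 99% of Vantage, so Oren controls Vantage.
Vantage and Redfern together hold 65% + 17% = 82% of Juniper, so Oren controls Juniper.

Yes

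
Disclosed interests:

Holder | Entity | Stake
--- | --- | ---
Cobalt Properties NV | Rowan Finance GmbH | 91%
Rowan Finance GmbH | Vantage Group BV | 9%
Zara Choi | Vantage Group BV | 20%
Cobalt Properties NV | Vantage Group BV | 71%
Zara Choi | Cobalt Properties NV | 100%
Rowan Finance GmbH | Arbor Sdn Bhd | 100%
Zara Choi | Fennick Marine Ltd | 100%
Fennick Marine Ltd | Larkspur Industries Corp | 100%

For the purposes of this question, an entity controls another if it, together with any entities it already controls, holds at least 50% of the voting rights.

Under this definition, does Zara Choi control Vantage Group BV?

Zara holds 100% of Cobalt, so Zara controls Cobalt.
Cobalt holds 91% of Rowan, so Zara controls Rowan.
Zara and Cobalt and Rowan together hold 20% + 71% + 9% = 100% of Vantage, so Zara controls Vantage.

Yes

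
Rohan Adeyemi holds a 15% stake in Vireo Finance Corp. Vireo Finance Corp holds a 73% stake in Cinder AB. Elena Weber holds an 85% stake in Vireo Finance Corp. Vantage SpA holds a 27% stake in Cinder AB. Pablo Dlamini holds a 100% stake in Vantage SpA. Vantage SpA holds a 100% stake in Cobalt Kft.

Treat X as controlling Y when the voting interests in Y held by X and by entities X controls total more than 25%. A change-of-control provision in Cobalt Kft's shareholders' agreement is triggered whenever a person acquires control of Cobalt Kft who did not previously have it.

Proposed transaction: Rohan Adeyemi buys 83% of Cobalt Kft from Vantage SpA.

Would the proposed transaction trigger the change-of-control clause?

Yes

The purchase adds only to Rohan's holdings (Vantage's stake shrinks), so Rohan is the only person who could newly come to control Cobalt.
Rohan's largest direct stake is 15% in Vireo, which does not meet the threshold, so Rohan controls no company.
Neither Rohan nor any entity Rohan controls holds any voting interest in Cobalt.
So before the transaction, Rohan does not control Cobalt.
After the purchase, Rohan holds 83% of Cobalt directly, and Vantage's stake falls to 17%.
Rohan holds 83% of Cobalt, so Rohan controls Cobalt.
Rohan did not control Cobalt before and does after, so the clause is triggered.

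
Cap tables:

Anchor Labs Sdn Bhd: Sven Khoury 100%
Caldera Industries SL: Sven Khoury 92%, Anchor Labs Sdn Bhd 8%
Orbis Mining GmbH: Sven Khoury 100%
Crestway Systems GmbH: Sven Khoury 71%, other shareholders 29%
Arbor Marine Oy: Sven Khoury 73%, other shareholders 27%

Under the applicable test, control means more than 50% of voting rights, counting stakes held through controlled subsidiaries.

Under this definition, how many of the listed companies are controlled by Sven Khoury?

5

Sven holds 100% of Anchor, so Sven controls Anchor.
Sven and Anchor together hold 92% + 8% = 100% of Caldera, so Sven controls Caldera.
Sven holds 100% of Orbis, so Sven controls Orbis.
Sven holds 71% of Crestway, so Sven controls Crestway.
Sven holds 73% of Arbor, so Sven controls Arbor.
Sven controls 5 companies.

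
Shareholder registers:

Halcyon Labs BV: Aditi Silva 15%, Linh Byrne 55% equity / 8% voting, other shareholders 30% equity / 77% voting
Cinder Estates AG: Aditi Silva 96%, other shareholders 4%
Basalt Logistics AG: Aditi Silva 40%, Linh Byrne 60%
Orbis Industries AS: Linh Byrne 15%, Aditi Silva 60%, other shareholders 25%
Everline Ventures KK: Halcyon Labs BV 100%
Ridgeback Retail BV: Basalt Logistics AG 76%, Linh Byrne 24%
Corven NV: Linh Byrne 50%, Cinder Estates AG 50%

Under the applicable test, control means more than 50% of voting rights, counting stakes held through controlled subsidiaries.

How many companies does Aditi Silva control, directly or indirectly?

2

Aditi holds 96% of Cinder, so Aditi controls Cinder.
Aditi holds 60% of Orbis, so Aditi controls Orbis.
No other company's threshold is met.
Aditi controls 2 companies.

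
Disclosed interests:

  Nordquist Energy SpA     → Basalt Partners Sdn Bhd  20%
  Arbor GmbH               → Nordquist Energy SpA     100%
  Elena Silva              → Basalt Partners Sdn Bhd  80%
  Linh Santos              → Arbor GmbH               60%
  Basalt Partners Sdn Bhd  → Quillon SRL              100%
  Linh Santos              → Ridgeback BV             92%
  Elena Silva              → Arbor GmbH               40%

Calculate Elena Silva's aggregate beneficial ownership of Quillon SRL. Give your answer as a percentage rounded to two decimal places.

88.00%

Elena reaches Quillon along 2 paths.
Via Basalt: 80% × 100% = 80%.
Via Arbor → Nordquist → Basalt: 40% × 100% × 20% × 100% = 8%.
Total: 80% + 8% = 88%.
Rounded: 88.00%.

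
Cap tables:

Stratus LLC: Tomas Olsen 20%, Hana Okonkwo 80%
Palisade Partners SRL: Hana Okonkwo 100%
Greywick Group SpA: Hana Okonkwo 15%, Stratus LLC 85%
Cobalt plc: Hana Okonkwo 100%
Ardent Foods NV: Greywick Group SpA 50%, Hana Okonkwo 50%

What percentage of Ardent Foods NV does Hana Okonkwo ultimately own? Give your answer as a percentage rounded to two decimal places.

Hana reaches Ardent along 3 paths.
Via Greywick: 15% × 50% = 7.5%.
Via Stratus → Greywick: 80% × 85% × 50% = 34%.
Direct stake: 50% = 50%.
Total: 7.5% + 34% + 50% = 91.5%.
Rounded: 91.50%.

91.50%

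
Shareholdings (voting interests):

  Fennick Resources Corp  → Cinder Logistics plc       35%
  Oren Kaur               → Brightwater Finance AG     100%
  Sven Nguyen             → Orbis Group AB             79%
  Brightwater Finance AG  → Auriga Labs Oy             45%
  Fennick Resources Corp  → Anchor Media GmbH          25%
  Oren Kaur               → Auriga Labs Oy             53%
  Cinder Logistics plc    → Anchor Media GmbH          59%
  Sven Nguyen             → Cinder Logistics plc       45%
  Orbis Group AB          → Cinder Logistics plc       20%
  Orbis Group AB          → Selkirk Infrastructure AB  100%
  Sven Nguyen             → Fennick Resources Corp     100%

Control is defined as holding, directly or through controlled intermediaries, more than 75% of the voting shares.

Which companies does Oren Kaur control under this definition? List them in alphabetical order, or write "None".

Auriga Labs Oy, Brightwater Finance AG

Oren holds 100% of Brightwater, so Oren controls Brightwater.
Brightwater and Oren together hold 45% + 53% = 98% of Auriga, so Oren controls Auriga.
No other company's threshold is met.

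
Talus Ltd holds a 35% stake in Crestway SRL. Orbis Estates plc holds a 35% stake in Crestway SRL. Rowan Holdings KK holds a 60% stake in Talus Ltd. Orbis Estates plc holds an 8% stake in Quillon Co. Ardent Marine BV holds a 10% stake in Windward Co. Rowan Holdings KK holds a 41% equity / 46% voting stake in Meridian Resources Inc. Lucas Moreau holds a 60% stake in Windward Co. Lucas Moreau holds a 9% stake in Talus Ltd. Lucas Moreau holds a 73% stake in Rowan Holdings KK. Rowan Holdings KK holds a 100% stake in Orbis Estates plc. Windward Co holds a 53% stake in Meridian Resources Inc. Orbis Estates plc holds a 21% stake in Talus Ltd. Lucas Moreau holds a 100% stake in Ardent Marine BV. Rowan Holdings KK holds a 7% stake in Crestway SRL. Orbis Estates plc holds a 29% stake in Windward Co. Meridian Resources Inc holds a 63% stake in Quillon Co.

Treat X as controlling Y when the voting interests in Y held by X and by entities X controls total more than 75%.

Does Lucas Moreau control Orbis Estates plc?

No

Lucas holds 100% of Ardent, so Lucas controls Ardent.
Neither Lucas nor any entity Lucas controls holds any voting interest in Orbis.
So Lucas does not control Orbis.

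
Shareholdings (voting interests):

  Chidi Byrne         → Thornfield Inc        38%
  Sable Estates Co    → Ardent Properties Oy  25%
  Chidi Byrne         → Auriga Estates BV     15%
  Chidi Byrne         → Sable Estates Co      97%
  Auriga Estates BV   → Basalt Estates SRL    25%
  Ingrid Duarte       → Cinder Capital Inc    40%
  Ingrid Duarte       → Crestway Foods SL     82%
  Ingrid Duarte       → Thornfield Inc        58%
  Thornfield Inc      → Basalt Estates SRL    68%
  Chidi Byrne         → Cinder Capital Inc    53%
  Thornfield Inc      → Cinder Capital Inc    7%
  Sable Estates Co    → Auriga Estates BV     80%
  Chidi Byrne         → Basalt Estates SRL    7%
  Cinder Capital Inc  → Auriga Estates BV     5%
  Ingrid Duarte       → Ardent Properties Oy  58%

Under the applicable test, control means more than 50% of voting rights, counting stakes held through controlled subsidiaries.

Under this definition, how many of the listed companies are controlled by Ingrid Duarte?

Ingrid holds 58% of Thornfield, so Ingrid controls Thornfield.
Ingrid holds 82% of Crestway, so Ingrid controls Crestway.
Ingrid holds 58% of Ardent, so Ingrid controls Ardent.
Thornfield holds 68% of Basalt, so Ingrid controls Basalt.
No other company's threshold is met.
Ingrid controls 4 companies.

4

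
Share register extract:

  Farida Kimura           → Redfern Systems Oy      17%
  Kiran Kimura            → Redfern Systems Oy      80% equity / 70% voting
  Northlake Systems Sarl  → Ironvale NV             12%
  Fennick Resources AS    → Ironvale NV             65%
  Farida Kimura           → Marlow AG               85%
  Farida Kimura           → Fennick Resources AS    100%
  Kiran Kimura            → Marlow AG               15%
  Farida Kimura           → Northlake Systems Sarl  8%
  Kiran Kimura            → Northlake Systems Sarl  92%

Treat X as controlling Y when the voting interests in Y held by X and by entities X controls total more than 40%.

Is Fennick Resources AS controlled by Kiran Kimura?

Kiran holds 70% of Redfern, so Kiran controls Redfern.
Kiran holds 92% of Northlake, so Kiran controls Northlake.
Neither Kiran nor any entity Kiran controls holds any voting interest in Fennick.
So Kiran does not control Fennick.

No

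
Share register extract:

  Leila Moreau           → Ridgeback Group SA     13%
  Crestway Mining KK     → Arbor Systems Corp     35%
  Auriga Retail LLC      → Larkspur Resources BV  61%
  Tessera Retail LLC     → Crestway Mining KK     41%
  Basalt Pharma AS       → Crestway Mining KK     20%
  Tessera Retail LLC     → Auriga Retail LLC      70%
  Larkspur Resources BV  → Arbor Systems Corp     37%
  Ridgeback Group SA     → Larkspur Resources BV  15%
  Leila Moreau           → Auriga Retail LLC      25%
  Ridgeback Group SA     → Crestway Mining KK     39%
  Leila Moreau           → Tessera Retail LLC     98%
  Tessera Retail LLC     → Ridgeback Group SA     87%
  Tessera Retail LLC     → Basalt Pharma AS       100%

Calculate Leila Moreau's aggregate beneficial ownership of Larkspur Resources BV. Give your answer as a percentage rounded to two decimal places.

Leila reaches Larkspur along 4 paths.
Via Ridgeback: 13% × 15% = 1.95%.
Via Tessera → Ridgeback: 98% × 87% × 15% = 12.789%.
Via Auriga: 25% × 61% = 15.25%.
Via Tessera → Auriga: 98% × 70% × 61% = 41.846%.
Total: 1.95% + 12.789% + 15.25% + 41.846% = 71.835%.
Rounded: 71.84%.

71.84%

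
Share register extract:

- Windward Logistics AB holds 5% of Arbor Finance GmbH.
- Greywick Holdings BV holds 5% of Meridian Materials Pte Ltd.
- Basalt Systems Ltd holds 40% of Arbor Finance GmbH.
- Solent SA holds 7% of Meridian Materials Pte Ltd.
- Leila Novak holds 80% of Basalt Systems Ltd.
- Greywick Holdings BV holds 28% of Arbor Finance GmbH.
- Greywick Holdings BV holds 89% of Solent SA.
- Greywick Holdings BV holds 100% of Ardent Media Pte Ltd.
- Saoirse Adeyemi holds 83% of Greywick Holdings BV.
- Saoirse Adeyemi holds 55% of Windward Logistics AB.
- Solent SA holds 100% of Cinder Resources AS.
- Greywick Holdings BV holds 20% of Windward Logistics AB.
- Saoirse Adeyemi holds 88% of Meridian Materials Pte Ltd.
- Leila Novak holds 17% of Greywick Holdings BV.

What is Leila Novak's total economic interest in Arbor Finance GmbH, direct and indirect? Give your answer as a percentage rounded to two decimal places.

Leila reaches Arbor along 3 paths.
Via Basalt: 80% × 40% = 32%.
Via Greywick → Windward: 17% × 20% × 5% = 0.17%.
Via Greywick: 17% × 28% = 4.76%.
Total: 32% + 0.17% + 4.76% = 36.93%.

36.93%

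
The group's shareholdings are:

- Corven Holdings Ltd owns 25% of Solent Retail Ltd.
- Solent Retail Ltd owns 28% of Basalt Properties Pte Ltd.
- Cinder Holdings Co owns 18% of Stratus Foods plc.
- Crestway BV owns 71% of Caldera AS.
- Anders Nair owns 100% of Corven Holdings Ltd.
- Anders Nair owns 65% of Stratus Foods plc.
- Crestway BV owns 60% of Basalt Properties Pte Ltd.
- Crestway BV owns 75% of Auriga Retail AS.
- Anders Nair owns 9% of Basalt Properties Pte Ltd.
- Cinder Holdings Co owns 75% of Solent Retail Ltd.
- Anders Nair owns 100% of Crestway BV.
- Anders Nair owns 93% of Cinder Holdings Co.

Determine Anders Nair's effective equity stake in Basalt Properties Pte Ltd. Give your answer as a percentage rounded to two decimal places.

Anders reaches Basalt along 4 paths.
Via Cinder → Solent: 93% × 75% × 28% = 19.53%.
Via Corven → Solent: 100% × 25% × 28% = 7%.
Via Crestway: 100% × 60% = 60%.
Direct stake: 9% = 9%.
Total: 19.53% + 7% + 60% + 9% = 95.53%.

95.53%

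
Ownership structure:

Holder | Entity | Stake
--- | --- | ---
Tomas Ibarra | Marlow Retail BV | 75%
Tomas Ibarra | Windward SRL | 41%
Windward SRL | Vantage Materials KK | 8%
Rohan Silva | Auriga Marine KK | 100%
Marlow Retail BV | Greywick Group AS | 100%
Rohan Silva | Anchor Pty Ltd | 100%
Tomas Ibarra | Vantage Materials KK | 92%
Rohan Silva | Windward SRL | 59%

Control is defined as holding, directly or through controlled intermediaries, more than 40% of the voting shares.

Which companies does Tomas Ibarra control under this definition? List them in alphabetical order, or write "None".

Greywick Group AS, Marlow Retail BV, Vantage Materials KK, Windward SRL

Tomas holds 41% of Windward, so Tomas controls Windward.
Tomas holds 75% of Marlow, so Tomas controls Marlow.
Tomas and Windward together hold 92% + 8% = 100% of Vantage, so Tomas controls Vantage.
Marlow holds 100% of Greywick, so Tomas controls Greywick.
No other company's threshold is met.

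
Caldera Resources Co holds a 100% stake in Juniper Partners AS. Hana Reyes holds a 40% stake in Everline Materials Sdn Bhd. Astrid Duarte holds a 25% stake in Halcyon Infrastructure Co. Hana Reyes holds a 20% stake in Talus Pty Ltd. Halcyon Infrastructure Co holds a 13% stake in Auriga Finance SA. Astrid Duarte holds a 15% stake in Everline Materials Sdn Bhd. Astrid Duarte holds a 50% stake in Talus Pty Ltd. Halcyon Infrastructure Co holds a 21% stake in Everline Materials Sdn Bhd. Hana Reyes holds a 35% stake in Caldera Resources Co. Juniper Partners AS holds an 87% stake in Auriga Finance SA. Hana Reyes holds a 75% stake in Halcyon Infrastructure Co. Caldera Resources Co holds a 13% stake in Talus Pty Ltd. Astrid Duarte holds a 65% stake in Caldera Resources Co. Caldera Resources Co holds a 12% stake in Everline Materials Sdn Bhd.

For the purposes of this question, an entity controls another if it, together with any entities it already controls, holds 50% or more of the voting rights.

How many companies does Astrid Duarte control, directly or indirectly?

4

Astrid holds 65% of Caldera, so Astrid controls Caldera.
Caldera and Astrid together hold 13% + 50% = 63% of Talus, so Astrid controls Talus.
Caldera holds 100% of Juniper, so Astrid controls Juniper.
Juniper holds 87% of Auriga, so Astrid controls Auriga.
No other company's threshold is met.
Astrid controls 4 companies.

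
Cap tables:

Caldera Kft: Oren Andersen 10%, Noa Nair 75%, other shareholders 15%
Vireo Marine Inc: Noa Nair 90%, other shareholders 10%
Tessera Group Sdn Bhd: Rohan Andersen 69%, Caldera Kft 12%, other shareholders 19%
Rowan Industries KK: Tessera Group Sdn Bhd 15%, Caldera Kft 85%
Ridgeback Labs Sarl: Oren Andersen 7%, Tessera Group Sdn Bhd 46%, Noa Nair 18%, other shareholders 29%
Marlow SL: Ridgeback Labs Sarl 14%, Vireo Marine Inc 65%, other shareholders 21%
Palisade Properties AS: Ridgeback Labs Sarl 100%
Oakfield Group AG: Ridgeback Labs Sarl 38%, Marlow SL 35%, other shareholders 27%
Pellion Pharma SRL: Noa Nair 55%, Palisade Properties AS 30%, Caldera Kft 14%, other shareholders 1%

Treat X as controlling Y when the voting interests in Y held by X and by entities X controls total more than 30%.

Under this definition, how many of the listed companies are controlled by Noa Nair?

6

Noa holds 75% of Caldera, so Noa controls Caldera.
Noa holds 90% of Vireo, so Noa controls Vireo.
Caldera holds 85% of Rowan, so Noa controls Rowan.
Vireo holds 65% of Marlow, so Noa controls Marlow.
Marlow holds 35% of Oakfield, so Noa controls Oakfield.
Noa and Caldera together hold 55% + 14% = 69% of Pellion, so Noa controls Pellion.
No other company's threshold is met.
Noa controls 6 companies.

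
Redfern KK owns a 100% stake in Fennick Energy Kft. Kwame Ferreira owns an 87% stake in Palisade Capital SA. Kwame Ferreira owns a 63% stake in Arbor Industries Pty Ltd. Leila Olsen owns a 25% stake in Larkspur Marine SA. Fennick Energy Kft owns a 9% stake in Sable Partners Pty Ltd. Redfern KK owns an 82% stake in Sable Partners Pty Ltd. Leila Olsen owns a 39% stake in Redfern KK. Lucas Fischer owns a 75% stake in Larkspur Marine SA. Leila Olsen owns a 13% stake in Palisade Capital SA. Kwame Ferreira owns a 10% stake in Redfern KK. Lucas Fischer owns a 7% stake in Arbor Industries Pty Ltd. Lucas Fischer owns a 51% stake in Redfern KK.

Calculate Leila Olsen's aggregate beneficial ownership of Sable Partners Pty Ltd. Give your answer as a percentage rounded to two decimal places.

35.49%

Leila reaches Sable along 2 paths.
Via Redfern: 39% × 82% = 31.98%.
Via Redfern → Fennick: 39% × 100% × 9% = 3.51%.
Total: 31.98% + 3.51% = 35.49%.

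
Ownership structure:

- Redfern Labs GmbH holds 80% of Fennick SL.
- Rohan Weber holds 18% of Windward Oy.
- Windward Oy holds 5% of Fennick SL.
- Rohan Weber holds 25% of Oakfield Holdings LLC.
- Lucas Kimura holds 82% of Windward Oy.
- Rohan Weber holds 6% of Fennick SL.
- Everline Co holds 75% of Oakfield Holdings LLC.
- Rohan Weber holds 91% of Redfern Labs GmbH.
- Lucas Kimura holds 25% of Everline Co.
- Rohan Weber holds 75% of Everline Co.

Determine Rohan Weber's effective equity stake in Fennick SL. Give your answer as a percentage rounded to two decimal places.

Rohan reaches Fennick along 3 paths.
Direct stake: 6% = 6%.
Via Redfern: 91% × 80% = 72.8%.
Via Windward: 18% × 5% = 0.9%.
Total: 6% + 72.8% + 0.9% = 79.7%.
Rounded: 79.70%.

79.70%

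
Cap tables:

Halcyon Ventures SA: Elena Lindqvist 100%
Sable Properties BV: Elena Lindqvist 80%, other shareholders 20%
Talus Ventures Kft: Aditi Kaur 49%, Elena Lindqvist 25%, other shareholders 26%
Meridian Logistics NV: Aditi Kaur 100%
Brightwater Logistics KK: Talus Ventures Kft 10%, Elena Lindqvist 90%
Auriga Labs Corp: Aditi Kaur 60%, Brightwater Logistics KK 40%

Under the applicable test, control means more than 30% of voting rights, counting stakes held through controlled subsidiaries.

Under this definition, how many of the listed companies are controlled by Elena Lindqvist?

4

Elena holds 100% of Halcyon, so Elena controls Halcyon.
Elena holds 80% of Sable, so Elena controls Sable.
Elena holds 90% of Brightwater, so Elena controls Brightwater.
Brightwater holds 40% of Auriga, so Elena controls Auriga.
No other company's threshold is met.
Elena controls 4 companies.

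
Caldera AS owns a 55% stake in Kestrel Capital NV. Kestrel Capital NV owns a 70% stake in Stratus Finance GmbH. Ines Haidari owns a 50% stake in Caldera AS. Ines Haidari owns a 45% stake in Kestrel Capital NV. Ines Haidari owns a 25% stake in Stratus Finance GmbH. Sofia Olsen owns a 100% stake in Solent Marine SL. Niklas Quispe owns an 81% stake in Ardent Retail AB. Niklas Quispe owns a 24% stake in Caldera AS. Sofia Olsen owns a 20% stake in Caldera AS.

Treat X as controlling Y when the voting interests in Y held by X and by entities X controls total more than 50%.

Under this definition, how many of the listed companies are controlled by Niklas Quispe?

1

Niklas holds 81% of Ardent, so Niklas controls Ardent.
No other company's threshold is met.
Niklas controls 1 company.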